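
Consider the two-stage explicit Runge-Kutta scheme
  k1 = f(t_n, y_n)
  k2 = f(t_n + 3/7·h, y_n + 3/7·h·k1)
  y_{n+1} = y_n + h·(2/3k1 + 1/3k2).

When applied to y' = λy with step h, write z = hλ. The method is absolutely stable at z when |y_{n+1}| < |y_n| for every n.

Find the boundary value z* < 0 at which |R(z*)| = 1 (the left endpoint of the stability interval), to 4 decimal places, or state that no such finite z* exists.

left endpoint -7.0000.

Test eqn y'=λy, z=hλ:
  k1=λy_n ⇒ h·k1=z·y_n;  k2=λ(1+3/7z)y_n ⇒ h·k2=z(1+3/7z)y_n
  y_{n+1}/y_n = 1 + 2/3z + 1/3z(1+3/7z) = 1 + z + 1/7z²
  ⇒ R(z) = 1 + z + 1/7z².

Find x<0 with |R(x)|<1.
x=-1.03: |R|=0.1216
R=1: x+1/7x²=0 ⇒ x=−7=-7.0000; min R=1−1/(4·1/7)=-0.7500>−1
Confirm numerically:
  x=-5.314: |R|=0.27991 <1
  x=-4.443: |R|=0.62296 <1
  x=-4.395: |R|=0.63557 <1
  x=-7.126: |R|=1.12827 >1
  x=-7.037: |R|=1.03720 >1
So |R|<1 on (-7.0000, 0).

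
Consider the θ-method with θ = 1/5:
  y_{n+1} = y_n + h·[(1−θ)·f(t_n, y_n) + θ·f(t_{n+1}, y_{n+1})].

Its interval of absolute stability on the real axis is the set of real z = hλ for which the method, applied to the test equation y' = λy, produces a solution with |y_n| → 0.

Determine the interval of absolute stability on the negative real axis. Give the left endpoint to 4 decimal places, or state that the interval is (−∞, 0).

(-3.3333, 0).

Set f=λy, z=hλ:
  y_{n+1} = y_n + z·[4/5·y_n + 1/5·y_{n+1}] ⇒ (1 − 1/5z)y_{n+1} = (1 + 4/5z)y_n
  Hence R(z) = (1 + 4/5z)/(1 − 1/5z).

Solve |R(x)|<1 on ℝ⁻.
x=-0.31: |R|=0.7081
R=−1: 1+4/5x = −1+1/5x ⇒ -3/5x=2 ⇒ x=2/(-3/5)=-3.3333
Confirm numerically:
  x=-2.767: |R|=0.78125 <1
  x=-2.353: |R|=0.60003 <1
  x=-1.972: |R|=0.41423 <1
  x=-3.707: |R|=1.12875 >1
  x=-3.453: |R|=1.04247 >1
So |R|<1 on (-3.3333, 0).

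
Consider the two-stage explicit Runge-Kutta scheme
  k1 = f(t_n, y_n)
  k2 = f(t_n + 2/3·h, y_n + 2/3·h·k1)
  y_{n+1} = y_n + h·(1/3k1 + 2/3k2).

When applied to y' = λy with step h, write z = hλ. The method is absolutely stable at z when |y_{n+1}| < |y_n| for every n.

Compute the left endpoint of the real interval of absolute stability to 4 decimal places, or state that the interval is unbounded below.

z* = -2.2500.

On y'=λy, z=hλ:
  k1=λy_n ⇒ h·k1=z·y_n;  k2=λ(1+2/3z)y_n ⇒ h·k2=z(1+2/3z)y_n
  y_{n+1}/y_n = 1 + 1/3z + 2/3z(1+2/3z) = 1 + z + 4/9z²
  ⇒ R(z) = 1 + z + 4/9z².

Boundary: |R(x)|=1, x<0.
x=-0.46: |R|=0.6340
R=1: x+4/9x²=0 ⇒ x=−9/4=-2.2500; min R=1−1/(4·4/9)=0.4375>−1
Confirm numerically:
  x=-1.983: |R|=0.76468 <1
  x=-1.520: |R|=0.50684 <1
  x=-1.425: |R|=0.47750 <1
  x=-1.158: |R|=0.43798 <1
  x=-2.537: |R|=1.32361 >1
  x=-2.534: |R|=1.31985 >1
  x=-2.366: |R|=1.12198 >1
Interval (-2.2500, 0).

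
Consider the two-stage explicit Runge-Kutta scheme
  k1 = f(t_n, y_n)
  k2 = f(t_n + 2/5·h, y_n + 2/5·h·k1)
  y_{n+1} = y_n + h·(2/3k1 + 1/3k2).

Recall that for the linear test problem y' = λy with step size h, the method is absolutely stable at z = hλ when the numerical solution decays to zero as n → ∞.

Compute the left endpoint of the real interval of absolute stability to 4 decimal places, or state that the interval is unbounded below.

Test eqn y'=λy, z=hλ:
  k1=λy_n ⇒ h·k1=z·y_n;  k2=λ(1+2/5z)y_n ⇒ h·k2=z(1+2/5z)y_n
  y_{n+1}/y_n = 1 + 2/3z + 1/3z(1+2/5z) = 1 + z + 2/15z²
  Hence R(z) = 1 + z + 2/15z².

Boundary: |R(x)|=1, x<0.
x=-0.72: |R|=0.3491
R=1: x+2/15x²=0 ⇒ x=−15/2=-7.5000; min R=1−1/(4·2/15)=-0.8750>−1
Confirm numerically:
  x=-6.607: |R|=0.21333 <1
  x=-4.940: |R|=0.68619 <1
  x=-4.258: |R|=0.84059 <1
  x=-3.788: |R|=0.87481 <1
  x=-7.919: |R|=1.44241 >1
  x=-7.696: |R|=1.20112 >1
So |R|<1 on (-7.5000, 0).

left endpoint -7.5000.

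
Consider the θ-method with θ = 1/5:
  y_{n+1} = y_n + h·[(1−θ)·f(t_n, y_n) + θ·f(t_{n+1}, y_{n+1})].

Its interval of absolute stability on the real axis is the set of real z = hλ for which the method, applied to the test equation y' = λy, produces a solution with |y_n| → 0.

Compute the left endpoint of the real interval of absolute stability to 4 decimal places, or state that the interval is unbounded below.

Set f=λy, z=hλ:
  y_{n+1} = y_n + z·[4/5·y_n + 1/5·y_{n+1}] ⇒ (1 − 1/5z)y_{n+1} = (1 + 4/5z)y_n
  R(z) = (1 + 4/5z)/(1 − 1/5z).

Boundary: |R(x)|=1, x<0.
x=-0.43: |R|=0.6041
R=−1: 1+4/5x = −1+1/5x ⇒ -3/5x=2 ⇒ x=2/(-3/5)=-3.3333
Confirm numerically:
  x=-2.585: |R|=0.70402 <1
  x=-2.514: |R|=0.67288 <1
  x=-1.739: |R|=0.29025 <1
  x=-3.794: |R|=1.15715 >1
  x=-3.565: |R|=1.08114 >1
Stable set (-3.3333, 0).

z* = -3.3333.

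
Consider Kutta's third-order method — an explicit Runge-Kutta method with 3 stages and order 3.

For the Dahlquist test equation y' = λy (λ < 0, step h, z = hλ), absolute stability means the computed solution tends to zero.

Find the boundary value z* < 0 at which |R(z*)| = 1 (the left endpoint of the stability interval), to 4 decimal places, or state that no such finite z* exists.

Set f=λy, z=hλ:
  order 3, 3-stage ⇒ R(z)=1+z+z^2/2+z^3/6
  (e.g. R(-0.45)=0.63606, |R|=0.63606)

Find x<0 with |R(x)|<1.
x=-0.45: |R|=0.6361
|R(-1.75)|=0.1120 |R(-1.67)|=0.0518 |R(-1.04)|=0.3133
Bisect:
  x_lo=-3.0727 |R|=2.1872  x_hi=-0.3558 |R|=0.7000
  mid=-1.71429 |R|=0.08455 →hi
  mid=-2.39352 |R|=0.81444 →hi
  mid=-2.73313 |R|=1.40088 →lo
  mid=-2.56332 |R|=1.08512 →lo
  mid=-2.47842 |R|=0.94445 →hi
  mid=-2.52087 |R|=1.01341 →lo
  mid=-2.49965 |R|=0.97859 →hi
  ...
  [-2.51275,-2.51258] ⇒ x*=-2.5127
So |R|<1 on (-2.5127, 0).

z* = -2.5127.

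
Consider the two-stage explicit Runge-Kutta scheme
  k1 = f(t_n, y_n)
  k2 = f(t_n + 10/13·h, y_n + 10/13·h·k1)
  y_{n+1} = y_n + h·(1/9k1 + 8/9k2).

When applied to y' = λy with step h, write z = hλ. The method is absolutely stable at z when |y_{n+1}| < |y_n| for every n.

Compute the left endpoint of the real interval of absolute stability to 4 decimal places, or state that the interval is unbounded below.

On y'=λy, z=hλ:
  k1=λy_n ⇒ h·k1=z·y_n;  k2=λ(1+10/13z)y_n ⇒ h·k2=z(1+10/13z)y_n
  y_{n+1}/y_n = 1 + 1/9z + 8/9z(1+10/13z) = 1 + z + 80/117z²
  ⇒ R(z) = 1 + z + 80/117z².

Need |R(x)|<1, x<0.
x=-0.51: |R|=0.6678
R=1: x+80/117x²=0 ⇒ x=−117/80=-1.4625; min R=1−1/(4·80/117)=0.6344>−1
Confirm numerically:
  x=-1.361: |R|=0.90554 <1
  x=-1.156: |R|=0.75773 <1
  x=-0.948: |R|=0.66650 <1
  x=-0.693: |R|=0.63538 <1
  x=-2.010: |R|=1.75246 >1
  x=-1.911: |R|=1.58604 >1
  x=-1.541: |R|=1.08271 >1
Stable set (-1.4625, 0).

z* = -1.4625.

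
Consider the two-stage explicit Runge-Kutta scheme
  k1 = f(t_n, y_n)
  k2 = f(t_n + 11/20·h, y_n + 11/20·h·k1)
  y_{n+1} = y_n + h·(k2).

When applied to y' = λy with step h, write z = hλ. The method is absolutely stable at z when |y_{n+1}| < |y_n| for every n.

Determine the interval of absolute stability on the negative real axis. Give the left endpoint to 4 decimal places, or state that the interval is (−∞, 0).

(-1.8182, 0).

Set f=λy, z=hλ:
  k1=λy_n ⇒ h·k1=z·y_n;  k2=λ(1+11/20z)y_n ⇒ h·k2=z(1+11/20z)y_n
  y_{n+1}/y_n = 1 + z(1+11/20z) = 1 + z + 11/20z²
  R(z) = 1 + z + 11/20z².

Boundary: |R(x)|=1, x<0.
x=-1.75: |R|=0.9344
R=1: x+11/20x²=0 ⇒ x=−20/11=-1.8182; min R=1−1/(4·11/20)=0.5455>−1
Confirm numerically:
  x=-1.567: |R|=0.78352 <1
  x=-1.344: |R|=0.64948 <1
  x=-1.237: |R|=0.60459 <1
  x=-2.392: |R|=1.75492 >1
  x=-1.890: |R|=1.07466 >1
Interval (-1.8182, 0).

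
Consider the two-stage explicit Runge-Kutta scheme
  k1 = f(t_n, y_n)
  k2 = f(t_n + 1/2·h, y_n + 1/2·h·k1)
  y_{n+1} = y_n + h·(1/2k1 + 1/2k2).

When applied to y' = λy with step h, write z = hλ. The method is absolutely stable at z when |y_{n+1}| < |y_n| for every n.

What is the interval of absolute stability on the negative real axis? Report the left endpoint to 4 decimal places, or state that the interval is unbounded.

(-4.0000, 0).

On y'=λy, z=hλ:
  k1=λy_n ⇒ h·k1=z·y_n;  k2=λ(1+1/2z)y_n ⇒ h·k2=z(1+1/2z)y_n
  y_{n+1}/y_n = 1 + 1/2z + 1/2z(1+1/2z) = 1 + z + 1/4z²
  R(z) = 1 + z + 1/4z².

Boundary: |R(x)|=1, x<0.
x=-1.46: |R|=0.0729
R=1: x+1/4x²=0 ⇒ x=−4=-4.0000; min R=1−1/(4·1/4)=0.0000>−1
Confirm numerically:
  x=-3.965: |R|=0.96531 <1
  x=-3.065: |R|=0.28356 <1
  x=-3.052: |R|=0.27668 <1
  x=-2.299: |R|=0.02235 <1
  x=-4.391: |R|=1.42922 >1
  x=-4.174: |R|=1.18157 >1
Stable set (-4.0000, 0).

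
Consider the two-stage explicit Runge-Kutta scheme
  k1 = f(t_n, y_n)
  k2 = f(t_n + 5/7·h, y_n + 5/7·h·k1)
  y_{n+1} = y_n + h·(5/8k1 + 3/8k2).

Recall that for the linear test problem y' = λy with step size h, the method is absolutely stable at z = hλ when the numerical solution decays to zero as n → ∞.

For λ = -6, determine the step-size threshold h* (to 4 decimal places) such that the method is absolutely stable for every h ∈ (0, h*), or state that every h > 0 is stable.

Set f=λy, z=hλ:
  k1=λy_n ⇒ h·k1=z·y_n;  k2=λ(1+5/7z)y_n ⇒ h·k2=z(1+5/7z)y_n
  y_{n+1}/y_n = 1 + 5/8z + 3/8z(1+5/7z) = 1 + z + 15/56z²
  so R(z) = 1 + z + 15/56z².

Solve |R(x)|<1 on ℝ⁻.
x=-0.45: |R|=0.6042
R=1: x+15/56x²=0 ⇒ x=−56/15=-3.7333; min R=1−1/(4·15/56)=0.0667>−1
Confirm numerically:
  x=-3.360: |R|=0.66400 <1
  x=-3.076: |R|=0.45840 <1
  x=-1.960: |R|=0.06900 <1
  x=-1.796: |R|=0.06800 <1
  x=-3.989: |R|=1.27318 >1
  x=-3.860: |R|=1.13096 >1
Stable set (-3.7333, 0).

(-3.7333,0); λ=-6 ⇒ h* = (56/15)/6 = 0.6222.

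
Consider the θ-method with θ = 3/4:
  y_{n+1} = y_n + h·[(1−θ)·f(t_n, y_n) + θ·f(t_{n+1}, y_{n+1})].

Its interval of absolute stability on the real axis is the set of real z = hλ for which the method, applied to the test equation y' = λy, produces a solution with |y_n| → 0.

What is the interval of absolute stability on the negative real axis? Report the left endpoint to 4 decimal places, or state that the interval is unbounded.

Test eqn y'=λy, z=hλ:
  y_{n+1} = y_n + z·[1/4·y_n + 3/4·y_{n+1}] ⇒ (1 − 3/4z)y_{n+1} = (1 + 1/4z)y_n
  so R(z) = (1 + 1/4z)/(1 − 3/4z).

Boundary: |R(x)|=1, x<0.
x=-1.37: |R|=0.3243
x=-2: |R|=0.2000
x=-10: |R|=0.1765
x=-100: |R|=0.3158
θ=3/4≥1/2 ⇒ |1+1/4x|<|1−3/4x| ∀x<0 ⇒ interval (−∞,0).

interval (−∞, 0).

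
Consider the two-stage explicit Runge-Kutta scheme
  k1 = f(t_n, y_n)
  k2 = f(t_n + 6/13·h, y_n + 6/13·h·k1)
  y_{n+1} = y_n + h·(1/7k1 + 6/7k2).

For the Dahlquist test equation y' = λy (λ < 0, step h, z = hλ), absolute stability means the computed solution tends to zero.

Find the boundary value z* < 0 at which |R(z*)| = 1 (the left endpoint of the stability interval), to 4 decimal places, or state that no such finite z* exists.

left endpoint -2.5278.

On y'=λy, z=hλ:
  k1=λy_n ⇒ h·k1=z·y_n;  k2=λ(1+6/13z)y_n ⇒ h·k2=z(1+6/13z)y_n
  y_{n+1}/y_n = 1 + 1/7z + 6/7z(1+6/13z) = 1 + z + 36/91z²
  ⇒ R(z) = 1 + z + 36/91z².

Find x<0 with |R(x)|<1.
x=-0.46: |R|=0.6237
R=1: x+36/91x²=0 ⇒ x=−91/36=-2.5278; min R=1−1/(4·36/91)=0.3681>−1
Confirm numerically:
  x=-2.346: |R|=0.83129 <1
  x=-2.257: |R|=0.75823 <1
  x=-2.031: |R|=0.60085 <1
  x=-3.036: |R|=1.61040 >1
  x=-2.978: |R|=1.53041 >1
Stable set (-2.5278, 0).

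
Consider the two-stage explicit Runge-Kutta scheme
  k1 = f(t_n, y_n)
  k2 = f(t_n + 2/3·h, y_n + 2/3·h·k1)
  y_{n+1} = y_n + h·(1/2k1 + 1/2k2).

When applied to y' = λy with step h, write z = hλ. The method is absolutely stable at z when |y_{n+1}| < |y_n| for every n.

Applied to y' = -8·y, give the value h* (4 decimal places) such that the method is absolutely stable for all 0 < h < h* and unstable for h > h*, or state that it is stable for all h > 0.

Set f=λy, z=hλ:
  k1=λy_n ⇒ h·k1=z·y_n;  k2=λ(1+2/3z)y_n ⇒ h·k2=z(1+2/3z)y_n
  y_{n+1}/y_n = 1 + 1/2z + 1/2z(1+2/3z) = 1 + z + 1/3z²
  Hence R(z) = 1 + z + 1/3z².

Find x<0 with |R(x)|<1.
x=-1.78: |R|=0.2761
R=1: x+1/3x²=0 ⇒ x=−3=-3.0000; min R=1−1/(4·1/3)=0.2500>−1
Confirm numerically:
  x=-2.391: |R|=0.51463 <1
  x=-2.246: |R|=0.43551 <1
  x=-1.811: |R|=0.28224 <1
  x=-1.471: |R|=0.25028 <1
  x=-3.340: |R|=1.37853 >1
  x=-3.318: |R|=1.35171 >1
  x=-3.150: |R|=1.15750 >1
So |R|<1 on (-3.0000, 0).

(-3.0000,0); λ=-8 ⇒ h* = (3)/8 = 0.3750.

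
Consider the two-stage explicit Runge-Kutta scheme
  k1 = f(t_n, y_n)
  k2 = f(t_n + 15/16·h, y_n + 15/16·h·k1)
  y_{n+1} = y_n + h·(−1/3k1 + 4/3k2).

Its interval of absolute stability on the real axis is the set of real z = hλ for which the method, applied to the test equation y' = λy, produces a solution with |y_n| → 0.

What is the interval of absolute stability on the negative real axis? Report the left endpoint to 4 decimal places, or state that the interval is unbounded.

On y'=λy, z=hλ:
  k1=λy_n ⇒ h·k1=z·y_n;  k2=λ(1+15/16z)y_n ⇒ h·k2=z(1+15/16z)y_n
  y_{n+1}/y_n = 1 − 1/3z + 4/3z(1+15/16z) = 1 + z + 5/4z²
  R(z) = 1 + z + 5/4z².

Boundary: |R(x)|=1, x<0.
x=-0.86: |R|=1.0645
R=1: x+5/4x²=0 ⇒ x=−4/5=-0.8000; min R=1−1/(4·5/4)=0.8000>−1
Confirm numerically:
  x=-0.700: |R|=0.91250 <1
  x=-0.694: |R|=0.90804 <1
  x=-0.402: |R|=0.80001 <1
  x=-1.377: |R|=1.99316 >1
  x=-1.197: |R|=1.59401 >1
  x=-0.829: |R|=1.03005 >1
Interval (-0.8000, 0).

z∈(-0.8000,0).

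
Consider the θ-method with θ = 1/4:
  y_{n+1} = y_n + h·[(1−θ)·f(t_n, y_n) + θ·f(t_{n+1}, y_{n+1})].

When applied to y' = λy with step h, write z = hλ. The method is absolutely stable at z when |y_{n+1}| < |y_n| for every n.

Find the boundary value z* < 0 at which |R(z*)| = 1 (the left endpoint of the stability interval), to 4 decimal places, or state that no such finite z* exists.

left endpoint -4.0000.

On y'=λy, z=hλ:
  y_{n+1} = y_n + z·[3/4·y_n + 1/4·y_{n+1}] ⇒ (1 − 1/4z)y_{n+1} = (1 + 3/4z)y_n
  so R(z) = (1 + 3/4z)/(1 − 1/4z).

Boundary: |R(x)|=1, x<0.
x=-0.39: |R|=0.6446
R=−1: 1+3/4x = −1+1/4x ⇒ -1/2x=2 ⇒ x=2/(-1/2)=-4.0000
Confirm numerically:
  x=-3.506: |R|=0.86837 <1
  x=-2.932: |R|=0.69186 <1
  x=-2.613: |R|=0.58052 <1
  x=-4.547: |R|=1.12800 >1
  x=-4.483: |R|=1.11387 >1
  x=-4.212: |R|=1.05163 >1
Stable set (-4.0000, 0).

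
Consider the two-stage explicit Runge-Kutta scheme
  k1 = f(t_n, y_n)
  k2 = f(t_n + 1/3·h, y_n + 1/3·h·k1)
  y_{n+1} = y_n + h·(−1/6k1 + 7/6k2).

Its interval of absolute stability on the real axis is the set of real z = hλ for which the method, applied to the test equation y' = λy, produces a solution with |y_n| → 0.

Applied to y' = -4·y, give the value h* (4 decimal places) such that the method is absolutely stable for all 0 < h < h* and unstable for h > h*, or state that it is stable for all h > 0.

On y'=λy, z=hλ:
  k1=λy_n ⇒ h·k1=z·y_n;  k2=λ(1+1/3z)y_n ⇒ h·k2=z(1+1/3z)y_n
  y_{n+1}/y_n = 1 − 1/6z + 7/6z(1+1/3z) = 1 + z + 7/18z²
  R(z) = 1 + z + 7/18z².

Boundary: |R(x)|=1, x<0.
x=-1.02: |R|=0.3846
R=1: x+7/18x²=0 ⇒ x=−18/7=-2.5714; min R=1−1/(4·7/18)=0.3571>−1
Confirm numerically:
  x=-2.502: |R|=0.93245 <1
  x=-1.994: |R|=0.55224 <1
  x=-1.547: |R|=0.38369 <1
  x=-1.304: |R|=0.35727 <1
  x=-3.039: |R|=1.55259 >1
  x=-2.982: |R|=1.47613 >1
  x=-2.908: |R|=1.38062 >1
Stable set (-2.5714, 0).

(-2.5714,0); λ=-4 ⇒ h* = (18/7)/4 = 0.6429.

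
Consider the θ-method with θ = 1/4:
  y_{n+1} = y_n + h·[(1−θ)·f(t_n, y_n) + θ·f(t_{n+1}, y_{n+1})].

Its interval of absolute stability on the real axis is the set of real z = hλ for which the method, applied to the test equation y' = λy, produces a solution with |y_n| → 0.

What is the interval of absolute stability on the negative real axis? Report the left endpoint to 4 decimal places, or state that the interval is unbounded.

(-4.0000, 0).

With y'=λy (z=hλ):
  y_{n+1} = y_n + z·[3/4·y_n + 1/4·y_{n+1}] ⇒ (1 − 1/4z)y_{n+1} = (1 + 3/4z)y_n
  ⇒ R(z) = (1 + 3/4z)/(1 − 1/4z).

Need |R(x)|<1, x<0.
x=-1.63: |R|=0.1581
R=−1: 1+3/4x = −1+1/4x ⇒ -1/2x=2 ⇒ x=2/(-1/2)=-4.0000
Confirm numerically:
  x=-3.773: |R|=0.94159 <1
  x=-3.597: |R|=0.89391 <1
  x=-1.679: |R|=0.18260 <1
  x=-4.421: |R|=1.09999 >1
  x=-4.119: |R|=1.02931 >1
So |R|<1 on (-4.0000, 0).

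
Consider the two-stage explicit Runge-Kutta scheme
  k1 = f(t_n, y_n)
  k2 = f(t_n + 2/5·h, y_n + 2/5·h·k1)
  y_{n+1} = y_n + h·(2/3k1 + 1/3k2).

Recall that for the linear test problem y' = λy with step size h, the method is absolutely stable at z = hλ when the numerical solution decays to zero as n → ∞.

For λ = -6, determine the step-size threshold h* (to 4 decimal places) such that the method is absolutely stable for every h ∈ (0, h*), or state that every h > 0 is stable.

(-7.5000,0); λ=-6 ⇒ h* = (15/2)/6 = 1.2500.

Set f=λy, z=hλ:
  k1=λy_n ⇒ h·k1=z·y_n;  k2=λ(1+2/5z)y_n ⇒ h·k2=z(1+2/5z)y_n
  y_{n+1}/y_n = 1 + 2/3z + 1/3z(1+2/5z) = 1 + z + 2/15z²
  so R(z) = 1 + z + 2/15z².

Boundary: |R(x)|=1, x<0.
x=-0.92: |R|=0.1929
R=1: x+2/15x²=0 ⇒ x=−15/2=-7.5000; min R=1−1/(4·2/15)=-0.8750>−1
Confirm numerically:
  x=-4.912: |R|=0.69497 <1
  x=-4.513: |R|=0.79738 <1
  x=-3.078: |R|=0.81479 <1
  x=-8.058: |R|=1.59952 >1
  x=-7.646: |R|=1.14884 >1
  x=-7.596: |R|=1.09723 >1
Stable set (-7.5000, 0).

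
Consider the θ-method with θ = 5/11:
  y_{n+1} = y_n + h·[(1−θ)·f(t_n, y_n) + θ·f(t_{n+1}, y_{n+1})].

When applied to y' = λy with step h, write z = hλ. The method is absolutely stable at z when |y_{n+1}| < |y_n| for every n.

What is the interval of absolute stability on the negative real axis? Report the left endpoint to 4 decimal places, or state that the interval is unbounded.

On y'=λy, z=hλ:
  y_{n+1} = y_n + z·[6/11·y_n + 5/11·y_{n+1}] ⇒ (1 − 5/11z)y_{n+1} = (1 + 6/11z)y_n
  R(z) = (1 + 6/11z)/(1 − 5/11z).

Boundary: |R(x)|=1, x<0.
x=-0.34: |R|=0.7055
R=−1: 1+6/11x = −1+5/11x ⇒ -1/11x=2 ⇒ x=2/(-1/11)=-22.0000
Confirm numerically:
  x=-20.715: |R|=0.98878 <1
  x=-18.718: |R|=0.96862 <1
  x=-15.272: |R|=0.92299 <1
  x=-13.215: |R|=0.88602 <1
  x=-22.593: |R|=1.00478 >1
  x=-22.517: |R|=1.00418 >1
  x=-22.248: |R|=1.00203 >1
Interval (-22.0000, 0).

(-22.0000, 0).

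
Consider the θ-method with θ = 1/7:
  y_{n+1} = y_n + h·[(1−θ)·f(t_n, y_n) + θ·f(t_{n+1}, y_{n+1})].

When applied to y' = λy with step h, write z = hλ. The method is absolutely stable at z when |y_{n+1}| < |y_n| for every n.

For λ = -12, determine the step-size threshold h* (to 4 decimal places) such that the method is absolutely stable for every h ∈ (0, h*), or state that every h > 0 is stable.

With y'=λy (z=hλ):
  y_{n+1} = y_n + z·[6/7·y_n + 1/7·y_{n+1}] ⇒ (1 − 1/7z)y_{n+1} = (1 + 6/7z)y_n
  Hence R(z) = (1 + 6/7z)/(1 − 1/7z).

Boundary: |R(x)|=1, x<0.
x=-1.56: |R|=0.2757
R=−1: 1+6/7x = −1+1/7x ⇒ -5/7x=2 ⇒ x=2/(-5/7)=-2.8000
Confirm numerically:
  x=-2.486: |R|=0.83449 <1
  x=-2.139: |R|=0.63836 <1
  x=-1.956: |R|=0.52881 <1
  x=-1.898: |R|=0.49314 <1
  x=-3.300: |R|=1.24272 >1
  x=-3.281: |R|=1.23393 >1
Stable set (-2.8000, 0).

(-2.8000,0); λ=-12 ⇒ h* = (14/5)/12 = 0.2333.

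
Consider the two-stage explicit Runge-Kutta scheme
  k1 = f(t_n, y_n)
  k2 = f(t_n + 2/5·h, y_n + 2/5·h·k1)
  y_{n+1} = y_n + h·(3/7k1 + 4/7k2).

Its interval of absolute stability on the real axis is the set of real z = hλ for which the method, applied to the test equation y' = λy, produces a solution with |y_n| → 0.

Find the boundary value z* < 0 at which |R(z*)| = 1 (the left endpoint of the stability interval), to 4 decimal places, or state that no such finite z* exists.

On y'=λy, z=hλ:
  k1=λy_n ⇒ h·k1=z·y_n;  k2=λ(1+2/5z)y_n ⇒ h·k2=z(1+2/5z)y_n
  y_{n+1}/y_n = 1 + 3/7z + 4/7z(1+2/5z) = 1 + z + 8/35z²
  ⇒ R(z) = 1 + z + 8/35z².

Boundary: |R(x)|=1, x<0.
x=-0.82: |R|=0.3337
R=1: x+8/35x²=0 ⇒ x=−35/8=-4.3750; min R=1−1/(4·8/35)=-0.0938>−1
Confirm numerically:
  x=-3.916: |R|=0.58916 <1
  x=-2.548: |R|=0.06404 <1
  x=-2.465: |R|=0.07615 <1
  x=-1.955: |R|=0.08139 <1
  x=-4.548: |R|=1.17984 >1
  x=-4.465: |R|=1.09185 >1
  x=-4.455: |R|=1.08146 >1
Stable set (-4.3750, 0).

z* = -4.3750.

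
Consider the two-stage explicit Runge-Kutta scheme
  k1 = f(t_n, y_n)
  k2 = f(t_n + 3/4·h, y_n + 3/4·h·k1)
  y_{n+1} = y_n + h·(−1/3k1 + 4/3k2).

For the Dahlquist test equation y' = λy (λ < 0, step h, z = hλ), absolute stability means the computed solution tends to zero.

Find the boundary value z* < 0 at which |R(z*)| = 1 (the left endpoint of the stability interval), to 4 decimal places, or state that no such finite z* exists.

Test eqn y'=λy, z=hλ:
  k1=λy_n ⇒ h·k1=z·y_n;  k2=λ(1+3/4z)y_n ⇒ h·k2=z(1+3/4z)y_n
  y_{n+1}/y_n = 1 − 1/3z + 4/3z(1+3/4z) = 1 + z + z²
  ⇒ R(z) = 1 + z + z².

Need |R(x)|<1, x<0.
x=-0.49: |R|=0.7501
R=1: x+1x²=0 ⇒ x=−1=-1.0000; min R=1−1/(4·1)=0.7500>−1
Confirm numerically:
  x=-0.675: |R|=0.78063 <1
  x=-0.640: |R|=0.76960 <1
  x=-0.634: |R|=0.76796 <1
  x=-0.601: |R|=0.76020 <1
  x=-1.531: |R|=1.81296 >1
  x=-1.486: |R|=1.72220 >1
  x=-1.458: |R|=1.66776 >1
So |R|<1 on (-1.0000, 0).

z* = -1.0000.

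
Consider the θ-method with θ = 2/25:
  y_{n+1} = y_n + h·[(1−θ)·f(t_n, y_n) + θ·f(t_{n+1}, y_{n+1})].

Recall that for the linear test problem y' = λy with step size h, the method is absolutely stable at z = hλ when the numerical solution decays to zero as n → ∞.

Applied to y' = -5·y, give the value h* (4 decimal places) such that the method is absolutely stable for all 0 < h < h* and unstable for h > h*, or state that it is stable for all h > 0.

(-2.3810,0); λ=-5 ⇒ h* = (50/21)/5 = 0.4762.

On y'=λy, z=hλ:
  y_{n+1} = y_n + z·[23/25·y_n + 2/25·y_{n+1}] ⇒ (1 − 2/25z)y_{n+1} = (1 + 23/25z)y_n
  R(z) = (1 + 23/25z)/(1 − 2/25z).

Solve |R(x)|<1 on ℝ⁻.
x=-1.41: |R|=0.2671
R=−1: 1+23/25x = −1+2/25x ⇒ -21/25x=2 ⇒ x=2/(-21/25)=-2.3810
Confirm numerically:
  x=-1.974: |R|=0.70478 <1
  x=-1.477: |R|=0.32092 <1
  x=-1.039: |R|=0.04073 <1
  x=-2.926: |R|=1.37100 >1
  x=-2.816: |R|=1.29825 >1
  x=-2.721: |R|=1.23458 >1
So |R|<1 on (-2.3810, 0).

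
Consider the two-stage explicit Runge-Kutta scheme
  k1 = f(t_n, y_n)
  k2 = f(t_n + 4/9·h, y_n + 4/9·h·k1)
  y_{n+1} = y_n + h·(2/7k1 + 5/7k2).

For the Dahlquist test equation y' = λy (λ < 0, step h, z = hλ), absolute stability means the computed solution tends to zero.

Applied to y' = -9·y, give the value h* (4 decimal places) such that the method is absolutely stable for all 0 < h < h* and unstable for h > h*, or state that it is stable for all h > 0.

(-3.1500,0); λ=-9 ⇒ h* = (63/20)/9 = 0.3500.

Test eqn y'=λy, z=hλ:
  k1=λy_n ⇒ h·k1=z·y_n;  k2=λ(1+4/9z)y_n ⇒ h·k2=z(1+4/9z)y_n
  y_{n+1}/y_n = 1 + 2/7z + 5/7z(1+4/9z) = 1 + z + 20/63z²
  so R(z) = 1 + z + 20/63z².

Boundary: |R(x)|=1, x<0.
x=-0.72: |R|=0.4446
R=1: x+20/63x²=0 ⇒ x=−63/20=-3.1500; min R=1−1/(4·20/63)=0.2125>−1
Confirm numerically:
  x=-2.260: |R|=0.36146 <1
  x=-2.151: |R|=0.31783 <1
  x=-1.885: |R|=0.24301 <1
  x=-3.363: |R|=1.22740 >1
  x=-3.343: |R|=1.20483 >1
Interval (-3.1500, 0).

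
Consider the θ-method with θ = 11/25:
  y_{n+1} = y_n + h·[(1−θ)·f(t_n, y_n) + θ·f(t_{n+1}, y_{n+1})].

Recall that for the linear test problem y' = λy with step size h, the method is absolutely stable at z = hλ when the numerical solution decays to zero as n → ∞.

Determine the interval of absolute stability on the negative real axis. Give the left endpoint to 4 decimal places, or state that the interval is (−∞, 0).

(-16.6667, 0).

Test eqn y'=λy, z=hλ:
  y_{n+1} = y_n + z·[14/25·y_n + 11/25·y_{n+1}] ⇒ (1 − 11/25z)y_{n+1} = (1 + 14/25z)y_n
  Hence R(z) = (1 + 14/25z)/(1 − 11/25z).

Solve |R(x)|<1 on ℝ⁻.
x=-0.96: |R|=0.3251
R=−1: 1+14/25x = −1+11/25x ⇒ -3/25x=2 ⇒ x=2/(-3/25)=-16.6667
Confirm numerically:
  x=-16.129: |R|=0.99203 <1
  x=-15.575: |R|=0.98332 <1
  x=-13.329: |R|=0.94166 <1
  x=-17.163: |R|=1.00696 >1
  x=-17.091: |R|=1.00598 >1
  x=-16.964: |R|=1.00422 >1
Interval (-16.6667, 0).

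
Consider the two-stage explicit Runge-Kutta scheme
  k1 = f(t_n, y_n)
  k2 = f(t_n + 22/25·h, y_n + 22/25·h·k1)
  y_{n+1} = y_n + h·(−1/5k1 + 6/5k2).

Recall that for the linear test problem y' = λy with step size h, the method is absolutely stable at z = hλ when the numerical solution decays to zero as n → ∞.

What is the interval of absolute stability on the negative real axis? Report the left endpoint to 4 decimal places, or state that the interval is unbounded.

(-0.9470, 0).

On y'=λy, z=hλ:
  k1=λy_n ⇒ h·k1=z·y_n;  k2=λ(1+22/25z)y_n ⇒ h·k2=z(1+22/25z)y_n
  y_{n+1}/y_n = 1 − 1/5z + 6/5z(1+22/25z) = 1 + z + 132/125z²
  so R(z) = 1 + z + 132/125z².

Find x<0 with |R(x)|<1.
x=-1.05: |R|=1.1142
R=1: x+132/125x²=0 ⇒ x=−125/132=-0.9470; min R=1−1/(4·132/125)=0.7633>−1
Confirm numerically:
  x=-0.723: |R|=0.82900 <1
  x=-0.708: |R|=0.82133 <1
  x=-0.494: |R|=0.76370 <1
  x=-1.433: |R|=1.73548 >1
  x=-1.412: |R|=1.69339 >1
  x=-0.977: |R|=1.03098 >1
So |R|<1 on (-0.9470, 0).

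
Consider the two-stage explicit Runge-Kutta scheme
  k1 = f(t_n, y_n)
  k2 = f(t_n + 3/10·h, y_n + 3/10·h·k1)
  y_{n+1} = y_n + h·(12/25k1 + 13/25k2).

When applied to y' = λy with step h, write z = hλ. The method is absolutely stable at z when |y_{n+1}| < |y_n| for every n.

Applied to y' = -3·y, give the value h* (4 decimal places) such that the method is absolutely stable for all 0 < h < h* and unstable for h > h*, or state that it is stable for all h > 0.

Test eqn y'=λy, z=hλ:
  k1=λy_n ⇒ h·k1=z·y_n;  k2=λ(1+3/10z)y_n ⇒ h·k2=z(1+3/10z)y_n
  y_{n+1}/y_n = 1 + 12/25z + 13/25z(1+3/10z) = 1 + z + 39/250z²
  ⇒ R(z) = 1 + z + 39/250z².

Solve |R(x)|<1 on ℝ⁻.
x=-1.32: |R|=0.0482
R=1: x+39/250x²=0 ⇒ x=−250/39=-6.4103; min R=1−1/(4·39/250)=-0.6026>−1
Confirm numerically:
  x=-3.658: |R|=0.57057 <1
  x=-3.507: |R|=0.58835 <1
  x=-3.095: |R|=0.60067 <1
  x=-6.971: |R|=1.60980 >1
  x=-6.966: |R|=1.60392 >1
  x=-6.663: |R|=1.26271 >1
Stable set (-6.4103, 0).

(-6.4103,0); λ=-3 ⇒ h* = (250/39)/3 = 2.1368.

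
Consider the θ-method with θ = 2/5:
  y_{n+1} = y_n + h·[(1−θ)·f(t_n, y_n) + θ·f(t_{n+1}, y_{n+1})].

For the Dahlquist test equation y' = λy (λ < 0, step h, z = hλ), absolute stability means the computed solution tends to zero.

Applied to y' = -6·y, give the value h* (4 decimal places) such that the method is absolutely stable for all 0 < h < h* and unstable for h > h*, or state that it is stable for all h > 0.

(-10.0000,0); λ=-6 ⇒ h* = (10)/6 = 1.6667.

With y'=λy (z=hλ):
  y_{n+1} = y_n + z·[3/5·y_n + 2/5·y_{n+1}] ⇒ (1 − 2/5z)y_{n+1} = (1 + 3/5z)y_n
  R(z) = (1 + 3/5z)/(1 − 2/5z).

Need |R(x)|<1, x<0.
x=-0.97: |R|=0.3012
R=−1: 1+3/5x = −1+2/5x ⇒ -1/5x=2 ⇒ x=2/(-1/5)=-10.0000
Confirm numerically:
  x=-8.145: |R|=0.91287 <1
  x=-7.460: |R|=0.87249 <1
  x=-6.907: |R|=0.83560 <1
  x=-6.590: |R|=0.81243 <1
  x=-10.433: |R|=1.01674 >1
  x=-10.269: |R|=1.01053 >1
  x=-10.148: |R|=1.00585 >1
So |R|<1 on (-10.0000, 0).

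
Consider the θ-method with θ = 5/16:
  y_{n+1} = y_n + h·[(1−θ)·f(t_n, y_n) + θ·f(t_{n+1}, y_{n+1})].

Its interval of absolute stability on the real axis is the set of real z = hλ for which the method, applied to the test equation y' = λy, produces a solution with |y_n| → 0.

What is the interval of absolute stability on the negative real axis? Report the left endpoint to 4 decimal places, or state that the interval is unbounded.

(-5.3333, 0).

On y'=λy, z=hλ:
  y_{n+1} = y_n + z·[11/16·y_n + 5/16·y_{n+1}] ⇒ (1 − 5/16z)y_{n+1} = (1 + 11/16z)y_n
  ⇒ R(z) = (1 + 11/16z)/(1 − 5/16z).

Boundary: |R(x)|=1, x<0.
x=-1.28: |R|=0.0857
R=−1: 1+11/16x = −1+5/16x ⇒ -3/8x=2 ⇒ x=2/(-3/8)=-5.3333
Confirm numerically:
  x=-4.490: |R|=0.86840 <1
  x=-2.534: |R|=0.41416 <1
  x=-2.512: |R|=0.40728 <1
  x=-5.730: |R|=1.05330 >1
  x=-5.556: |R|=1.03052 >1
Stable set (-5.3333, 0).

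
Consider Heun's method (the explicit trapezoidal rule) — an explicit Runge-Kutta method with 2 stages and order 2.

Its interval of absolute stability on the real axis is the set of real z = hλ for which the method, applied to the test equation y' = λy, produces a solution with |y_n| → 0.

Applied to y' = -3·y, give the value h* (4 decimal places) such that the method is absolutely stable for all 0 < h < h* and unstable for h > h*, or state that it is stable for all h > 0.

Set f=λy, z=hλ:
  order 2, 2-stage ⇒ R(z)=1+z+z^2/2
  (e.g. R(-0.84)=0.51280, |R|=0.51280)

Solve |R(x)|<1 on ℝ⁻.
x=-0.84: |R|=0.5128
|R(-2.25)|=1.2812 |R(-1.32)|=0.5512 |R(-0.79)|=0.5221
Bisect:
  x_lo=-2.4519 |R|=1.5540  x_hi=-0.2465 |R|=0.7839
  mid=-1.34922 |R|=0.56098 →hi
  mid=-1.90057 |R|=0.90552 →hi
  mid=-2.17625 |R|=1.19178 →lo
  mid=-2.03841 |R|=1.03915 →lo
  mid=-1.96949 |R|=0.96996 →hi
  mid=-2.00395 |R|=1.00396 →lo
  mid=-1.98672 |R|=0.98681 →hi
  ...
  [-2.00005,-1.99991] ⇒ x*=-2.0000
Interval (-2.0000, 0).

(-2.0000,0); λ=-3 ⇒ h* = 0.6667.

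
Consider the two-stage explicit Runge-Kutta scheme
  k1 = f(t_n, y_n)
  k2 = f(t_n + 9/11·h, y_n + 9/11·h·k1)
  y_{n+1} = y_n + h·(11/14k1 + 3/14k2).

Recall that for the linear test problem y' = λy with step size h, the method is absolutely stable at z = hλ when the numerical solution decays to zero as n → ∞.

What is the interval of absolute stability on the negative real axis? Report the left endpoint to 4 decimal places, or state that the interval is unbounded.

With y'=λy (z=hλ):
  k1=λy_n ⇒ h·k1=z·y_n;  k2=λ(1+9/11z)y_n ⇒ h·k2=z(1+9/11z)y_n
  y_{n+1}/y_n = 1 + 11/14z + 3/14z(1+9/11z) = 1 + z + 27/154z²
  ⇒ R(z) = 1 + z + 27/154z².

Boundary: |R(x)|=1, x<0.
x=-0.94: |R|=0.2149
R=1: x+27/154x²=0 ⇒ x=−154/27=-5.7037; min R=1−1/(4·27/154)=-0.4259>−1
Confirm numerically:
  x=-5.001: |R|=0.38387 <1
  x=-3.062: |R|=0.41818 <1
  x=-2.600: |R|=0.41481 <1
  x=-6.241: |R|=1.58791 >1
  x=-6.233: |R|=1.57841 >1
  x=-5.968: |R|=1.27654 >1
Stable set (-5.7037, 0).

z∈(-5.7037,0).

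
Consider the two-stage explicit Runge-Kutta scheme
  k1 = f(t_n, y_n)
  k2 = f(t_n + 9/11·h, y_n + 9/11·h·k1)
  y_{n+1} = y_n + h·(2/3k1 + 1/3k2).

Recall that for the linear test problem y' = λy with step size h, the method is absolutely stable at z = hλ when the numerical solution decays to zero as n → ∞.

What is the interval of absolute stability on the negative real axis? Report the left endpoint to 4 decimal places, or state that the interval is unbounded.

(-3.6667, 0).

Test eqn y'=λy, z=hλ:
  k1=λy_n ⇒ h·k1=z·y_n;  k2=λ(1+9/11z)y_n ⇒ h·k2=z(1+9/11z)y_n
  y_{n+1}/y_n = 1 + 2/3z + 1/3z(1+9/11z) = 1 + z + 3/11z²
  R(z) = 1 + z + 3/11z².

Need |R(x)|<1, x<0.
x=-1.41: |R|=0.1322
R=1: x+3/11x²=0 ⇒ x=−11/3=-3.6667; min R=1−1/(4·3/11)=0.0833>−1
Confirm numerically:
  x=-3.273: |R|=0.64860 <1
  x=-2.892: |R|=0.38900 <1
  x=-2.367: |R|=0.16101 <1
  x=-2.300: |R|=0.14273 <1
  x=-4.241: |R|=1.66429 >1
  x=-3.918: |R|=1.26856 >1
Interval (-3.6667, 0).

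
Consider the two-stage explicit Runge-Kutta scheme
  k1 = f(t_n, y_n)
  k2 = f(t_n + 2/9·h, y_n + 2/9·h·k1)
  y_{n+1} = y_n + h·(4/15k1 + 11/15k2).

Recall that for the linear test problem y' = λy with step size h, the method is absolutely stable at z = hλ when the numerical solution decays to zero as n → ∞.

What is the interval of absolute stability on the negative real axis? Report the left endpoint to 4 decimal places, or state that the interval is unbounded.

(-6.1364, 0).

With y'=λy (z=hλ):
  k1=λy_n ⇒ h·k1=z·y_n;  k2=λ(1+2/9z)y_n ⇒ h·k2=z(1+2/9z)y_n
  y_{n+1}/y_n = 1 + 4/15z + 11/15z(1+2/9z) = 1 + z + 22/135z²
  Hence R(z) = 1 + z + 22/135z².

Solve |R(x)|<1 on ℝ⁻.
x=-0.44: |R|=0.5915
R=1: x+22/135x²=0 ⇒ x=−135/22=-6.1364; min R=1−1/(4·22/135)=-0.5341>−1
Confirm numerically:
  x=-6.093: |R|=0.95694 <1
  x=-3.427: |R|=0.51311 <1
  x=-2.782: |R|=0.52074 <1
  x=-6.482: |R|=1.36510 >1
  x=-6.476: |R|=1.35843 >1
Interval (-6.1364, 0).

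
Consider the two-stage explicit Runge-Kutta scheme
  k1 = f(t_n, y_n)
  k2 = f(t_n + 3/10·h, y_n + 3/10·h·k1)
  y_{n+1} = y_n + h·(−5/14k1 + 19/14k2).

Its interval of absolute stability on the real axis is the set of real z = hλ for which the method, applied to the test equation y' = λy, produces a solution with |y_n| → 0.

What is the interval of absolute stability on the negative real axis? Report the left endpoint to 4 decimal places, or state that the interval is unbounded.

z∈(-2.4561,0).

Set f=λy, z=hλ:
  k1=λy_n ⇒ h·k1=z·y_n;  k2=λ(1+3/10z)y_n ⇒ h·k2=z(1+3/10z)y_n
  y_{n+1}/y_n = 1 − 5/14z + 19/14z(1+3/10z) = 1 + z + 57/140z²
  so R(z) = 1 + z + 57/140z².

Solve |R(x)|<1 on ℝ⁻.
x=-1.66: |R|=0.4619
R=1: x+57/140x²=0 ⇒ x=−140/57=-2.4561; min R=1−1/(4·57/140)=0.3860>−1
Confirm numerically:
  x=-2.053: |R|=0.66303 <1
  x=-2.013: |R|=0.63681 <1
  x=-1.620: |R|=0.44851 <1
  x=-2.769: |R|=1.35271 >1
  x=-2.573: |R|=1.12242 >1
So |R|<1 on (-2.4561, 0).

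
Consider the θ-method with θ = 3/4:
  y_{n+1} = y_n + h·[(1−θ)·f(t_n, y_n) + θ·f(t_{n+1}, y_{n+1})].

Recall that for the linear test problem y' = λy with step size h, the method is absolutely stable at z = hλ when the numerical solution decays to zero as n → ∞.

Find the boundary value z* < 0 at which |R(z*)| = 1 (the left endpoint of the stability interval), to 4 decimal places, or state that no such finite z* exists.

unbounded; (−∞, 0).

On y'=λy, z=hλ:
  y_{n+1} = y_n + z·[1/4·y_n + 3/4·y_{n+1}] ⇒ (1 − 3/4z)y_{n+1} = (1 + 1/4z)y_n
  ⇒ R(z) = (1 + 1/4z)/(1 − 3/4z).

Find x<0 with |R(x)|<1.
x=-1.68: |R|=0.2566
x=-2: |R|=0.2000
x=-10: |R|=0.1765
x=-100: |R|=0.3158
θ=3/4≥1/2 ⇒ |1+1/4x|<|1−3/4x| ∀x<0 ⇒ interval (−∞,0).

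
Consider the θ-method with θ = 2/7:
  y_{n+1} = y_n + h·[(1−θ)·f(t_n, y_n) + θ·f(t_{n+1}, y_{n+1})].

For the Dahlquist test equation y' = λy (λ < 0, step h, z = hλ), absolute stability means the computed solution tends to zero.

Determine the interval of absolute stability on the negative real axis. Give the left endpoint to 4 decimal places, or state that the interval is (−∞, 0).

Test eqn y'=λy, z=hλ:
  y_{n+1} = y_n + z·[5/7·y_n + 2/7·y_{n+1}] ⇒ (1 − 2/7z)y_{n+1} = (1 + 5/7z)y_n
  ⇒ R(z) = (1 + 5/7z)/(1 − 2/7z).

Boundary: |R(x)|=1, x<0.
x=-1.1: |R|=0.1630
R=−1: 1+5/7x = −1+2/7x ⇒ -3/7x=2 ⇒ x=2/(-3/7)=-4.6667
Confirm numerically:
  x=-4.524: |R|=0.97333 <1
  x=-3.204: |R|=0.67273 <1
  x=-2.986: |R|=0.61132 <1
  x=-5.073: |R|=1.07110 >1
  x=-5.033: |R|=1.06440 >1
  x=-4.840: |R|=1.03118 >1
Interval (-4.6667, 0).

z∈(-4.6667,0).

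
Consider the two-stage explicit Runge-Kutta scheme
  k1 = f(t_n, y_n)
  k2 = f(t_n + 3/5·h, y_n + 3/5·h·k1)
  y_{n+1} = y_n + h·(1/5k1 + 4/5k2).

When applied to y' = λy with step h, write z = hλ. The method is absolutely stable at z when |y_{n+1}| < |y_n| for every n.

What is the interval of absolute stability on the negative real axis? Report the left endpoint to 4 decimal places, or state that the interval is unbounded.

Test eqn y'=λy, z=hλ:
  k1=λy_n ⇒ h·k1=z·y_n;  k2=λ(1+3/5z)y_n ⇒ h·k2=z(1+3/5z)y_n
  y_{n+1}/y_n = 1 + 1/5z + 4/5z(1+3/5z) = 1 + z + 12/25z²
  so R(z) = 1 + z + 12/25z².

Solve |R(x)|<1 on ℝ⁻.
x=-1.04: |R|=0.4792
R=1: x+12/25x²=0 ⇒ x=−25/12=-2.0833; min R=1−1/(4·12/25)=0.4792>−1
Confirm numerically:
  x=-1.664: |R|=0.66507 <1
  x=-1.553: |R|=0.60467 <1
  x=-1.099: |R|=0.48074 <1
  x=-0.852: |R|=0.49643 <1
  x=-2.197: |R|=1.11987 >1
  x=-2.187: |R|=1.10883 >1
Stable set (-2.0833, 0).

z∈(-2.0833,0).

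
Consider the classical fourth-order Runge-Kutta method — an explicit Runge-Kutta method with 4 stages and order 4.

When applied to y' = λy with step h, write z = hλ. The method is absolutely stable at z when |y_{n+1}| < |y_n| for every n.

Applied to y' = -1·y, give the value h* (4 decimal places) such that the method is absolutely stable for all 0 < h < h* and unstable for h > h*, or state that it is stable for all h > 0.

(-2.7853,0); λ=-1 ⇒ h* = 2.7853.

With y'=λy (z=hλ):
  order 4, 4-stage ⇒ R(z)=1+z+z^2/2+z^3/6+z^4/24
  (e.g. R(-1.76)=0.27997, |R|=0.27997)

Need |R(x)|<1, x<0.
x=-1.76: |R|=0.2800
|R(-2.81)|=1.0379 |R(-2.62)|=0.7781 |R(-2)|=0.3333
Bisect:
  x_lo=-3.4450 |R|=2.5436  x_hi=-0.2179 |R|=0.8042
  mid=-1.83148 |R|=0.29060 →hi
  mid=-2.63826 |R|=0.80002 →hi
  mid=-3.04165 |R|=1.46048 →lo
  mid=-2.83995 |R|=1.08558 →lo
  mid=-2.73910 |R|=0.93257 →hi
  mid=-2.78953 |R|=1.00640 →lo
  mid=-2.76432 |R|=0.96883 →hi
  ...
  [-2.78539,-2.78519] ⇒ x*=-2.7853
So |R|<1 on (-2.7853, 0).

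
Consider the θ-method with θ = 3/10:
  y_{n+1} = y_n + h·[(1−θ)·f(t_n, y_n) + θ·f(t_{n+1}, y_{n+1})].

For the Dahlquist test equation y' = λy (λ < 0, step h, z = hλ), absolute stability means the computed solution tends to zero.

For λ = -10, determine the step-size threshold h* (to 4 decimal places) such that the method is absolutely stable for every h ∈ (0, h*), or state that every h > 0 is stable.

(-5.0000,0); λ=-10 ⇒ h* = (5)/10 = 0.5000.

Set f=λy, z=hλ:
  y_{n+1} = y_n + z·[7/10·y_n + 3/10·y_{n+1}] ⇒ (1 − 3/10z)y_{n+1} = (1 + 7/10z)y_n
  so R(z) = (1 + 7/10z)/(1 − 3/10z).

Boundary: |R(x)|=1, x<0.
x=-0.39: |R|=0.6509
R=−1: 1+7/10x = −1+3/10x ⇒ -2/5x=2 ⇒ x=2/(-2/5)=-5.0000
Confirm numerically:
  x=-3.905: |R|=0.79830 <1
  x=-2.989: |R|=0.57589 <1
  x=-2.407: |R|=0.39771 <1
  x=-2.294: |R|=0.35884 <1
  x=-5.487: |R|=1.07362 >1
  x=-5.482: |R|=1.07290 >1
  x=-5.098: |R|=1.01550 >1
Interval (-5.0000, 0).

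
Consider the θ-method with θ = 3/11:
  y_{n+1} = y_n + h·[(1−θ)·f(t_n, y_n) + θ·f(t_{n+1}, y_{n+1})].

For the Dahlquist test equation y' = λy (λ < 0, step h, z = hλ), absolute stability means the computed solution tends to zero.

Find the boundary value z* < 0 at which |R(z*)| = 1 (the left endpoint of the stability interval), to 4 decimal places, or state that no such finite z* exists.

z* = -4.4000.

On y'=λy, z=hλ:
  y_{n+1} = y_n + z·[8/11·y_n + 3/11·y_{n+1}] ⇒ (1 − 3/11z)y_{n+1} = (1 + 8/11z)y_n
  ⇒ R(z) = (1 + 8/11z)/(1 − 3/11z).

Solve |R(x)|<1 on ℝ⁻.
x=-0.83: |R|=0.3232
R=−1: 1+8/11x = −1+3/11x ⇒ -5/11x=2 ⇒ x=2/(-5/11)=-4.4000
Confirm numerically:
  x=-4.229: |R|=0.96390 <1
  x=-3.631: |R|=0.82437 <1
  x=-1.976: |R|=0.28403 <1
  x=-4.790: |R|=1.07686 >1
  x=-4.563: |R|=1.03301 >1
  x=-4.556: |R|=1.03162 >1
Stable set (-4.4000, 0).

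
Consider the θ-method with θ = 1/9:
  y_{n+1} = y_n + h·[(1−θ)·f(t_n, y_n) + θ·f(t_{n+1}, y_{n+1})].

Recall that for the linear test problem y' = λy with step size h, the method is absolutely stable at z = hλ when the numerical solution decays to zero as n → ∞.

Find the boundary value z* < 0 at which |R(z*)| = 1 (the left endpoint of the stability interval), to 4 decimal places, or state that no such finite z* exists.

z* = -2.5714.

On y'=λy, z=hλ:
  y_{n+1} = y_n + z·[8/9·y_n + 1/9·y_{n+1}] ⇒ (1 − 1/9z)y_{n+1} = (1 + 8/9z)y_n
  R(z) = (1 + 8/9z)/(1 − 1/9z).

Boundary: |R(x)|=1, x<0.
x=-0.43: |R|=0.5896
R=−1: 1+8/9x = −1+1/9x ⇒ -7/9x=2 ⇒ x=2/(-7/9)=-2.5714
Confirm numerically:
  x=-2.377: |R|=0.88037 <1
  x=-2.178: |R|=0.75362 <1
  x=-1.797: |R|=0.49792 <1
  x=-3.014: |R|=1.25787 >1
  x=-2.916: |R|=1.20242 >1
So |R|<1 on (-2.5714, 0).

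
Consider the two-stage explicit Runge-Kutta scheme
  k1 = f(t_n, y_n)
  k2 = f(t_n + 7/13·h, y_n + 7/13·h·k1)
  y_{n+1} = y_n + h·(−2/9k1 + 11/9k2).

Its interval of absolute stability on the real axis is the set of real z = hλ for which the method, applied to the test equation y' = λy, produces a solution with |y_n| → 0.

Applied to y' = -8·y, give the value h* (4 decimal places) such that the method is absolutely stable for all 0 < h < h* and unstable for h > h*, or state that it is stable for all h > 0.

Test eqn y'=λy, z=hλ:
  k1=λy_n ⇒ h·k1=z·y_n;  k2=λ(1+7/13z)y_n ⇒ h·k2=z(1+7/13z)y_n
  y_{n+1}/y_n = 1 − 2/9z + 11/9z(1+7/13z) = 1 + z + 77/117z²
  Hence R(z) = 1 + z + 77/117z².

Boundary: |R(x)|=1, x<0.
x=-1.37: |R|=0.8652
R=1: x+77/117x²=0 ⇒ x=−117/77=-1.5195; min R=1−1/(4·77/117)=0.6201>−1
Confirm numerically:
  x=-1.473: |R|=0.95494 <1
  x=-1.133: |R|=0.71182 <1
  x=-0.817: |R|=0.62229 <1
  x=-2.058: |R|=1.72938 >1
  x=-1.688: |R|=1.18721 >1
  x=-1.643: |R|=1.13356 >1
So |R|<1 on (-1.5195, 0).

(-1.5195,0); λ=-8 ⇒ h* = (117/77)/8 = 0.1899.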